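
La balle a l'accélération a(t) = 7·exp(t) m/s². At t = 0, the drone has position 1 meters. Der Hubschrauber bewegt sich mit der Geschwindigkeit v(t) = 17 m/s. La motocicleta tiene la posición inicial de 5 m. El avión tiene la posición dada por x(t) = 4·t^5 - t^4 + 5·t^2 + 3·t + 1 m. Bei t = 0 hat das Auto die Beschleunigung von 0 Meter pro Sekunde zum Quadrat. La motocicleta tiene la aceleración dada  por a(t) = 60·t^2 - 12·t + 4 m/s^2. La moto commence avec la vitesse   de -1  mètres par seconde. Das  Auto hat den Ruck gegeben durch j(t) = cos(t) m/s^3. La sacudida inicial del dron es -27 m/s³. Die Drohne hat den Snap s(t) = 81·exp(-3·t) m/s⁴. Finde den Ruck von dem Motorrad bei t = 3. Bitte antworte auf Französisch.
Nous devons dériver notre équation de l'accélération a(t) = 60·t^2 - 12·t + 4 1 fois. La dérivée de l'accélération donne le jerk: j(t) = 120·t - 12. De l'équation du jerk j(t) = 120·t - 12, nous substituons t = 3 pour obtenir j = 348.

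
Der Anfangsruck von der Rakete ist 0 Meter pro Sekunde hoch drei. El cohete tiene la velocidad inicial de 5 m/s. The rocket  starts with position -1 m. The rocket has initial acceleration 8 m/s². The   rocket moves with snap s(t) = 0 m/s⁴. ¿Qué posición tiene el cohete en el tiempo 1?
Partiendo del snap s(t) = 0, tomamos 4 integrales. La integral del snap es la sacudida. Usando j(0) = 0, obtenemos j(t) = 0. La integral de la sacudida es la aceleración. Usando a(0) = 8, obtenemos a(t) = 8. La integral de la aceleración, con v(0) = 5, da la velocidad: v(t) = 8·t + 5. Integrando la velocidad y usando la condición inicial x(0) = -1, obtenemos x(t) = 4·t^2 + 5·t - 1. Tenemos la posición x(t) = 4·t^2 + 5·t - 1. Sustituyendo t = 1: x(1) = 8.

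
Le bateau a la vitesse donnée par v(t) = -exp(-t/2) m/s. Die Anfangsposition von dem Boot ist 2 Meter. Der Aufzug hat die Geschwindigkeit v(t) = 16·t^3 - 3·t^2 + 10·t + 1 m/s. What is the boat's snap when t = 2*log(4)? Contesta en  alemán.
Ausgehend von der Geschwindigkeit v(t) = -exp(-t/2), nehmen wir 3 Ableitungen. Mit d/dt von v(t) finden wir a(t) = exp(-t/2)/2. Die Ableitung von der Beschleunigung ergibt den Ruck: j(t) = -exp(-t/2)/4. Die Ableitung von dem Ruck ergibt den Snap: s(t) = exp(-t/2)/8. Wir haben den Snap s(t) = exp(-t/2)/8. Durch Einsetzen von t = 2*log(4): s(2*log(4)) = 1/32.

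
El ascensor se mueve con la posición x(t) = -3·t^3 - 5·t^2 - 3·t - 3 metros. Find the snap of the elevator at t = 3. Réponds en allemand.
Um dies zu lösen, müssen wir 4 Ableitungen unserer Gleichung für die Position x(t) = -3·t^3 - 5·t^2 - 3·t - 3 nehmen. Durch Ableiten von der Position erhalten wir die Geschwindigkeit: v(t) = -9·t^2 - 10·t - 3. Mit d/dt von v(t) finden wir a(t) = -18·t - 10. Mit d/dt von a(t) finden wir j(t) = -18. Durch Ableiten von dem Ruck erhalten wir den Snap: s(t) = 0. Aus der Gleichung für den Snap s(t) = 0, setzen wir t = 3 ein und erhalten s = 0.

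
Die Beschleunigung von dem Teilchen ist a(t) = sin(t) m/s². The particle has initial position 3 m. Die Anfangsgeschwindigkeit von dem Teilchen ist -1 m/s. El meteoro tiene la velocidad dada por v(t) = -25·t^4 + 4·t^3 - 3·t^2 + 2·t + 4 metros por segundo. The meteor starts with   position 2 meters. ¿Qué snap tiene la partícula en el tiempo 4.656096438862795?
Debemos derivar nuestra ecuación de la aceleración a(t) = sin(t) 2 veces. Tomando d/dt de a(t), encontramos j(t) = cos(t). Tomando d/dt de j(t), encontramos s(t) = -sin(t). Usando s(t) = -sin(t) y sustituyendo t = 4.656096438862795, encontramos s = 0.998415993240802.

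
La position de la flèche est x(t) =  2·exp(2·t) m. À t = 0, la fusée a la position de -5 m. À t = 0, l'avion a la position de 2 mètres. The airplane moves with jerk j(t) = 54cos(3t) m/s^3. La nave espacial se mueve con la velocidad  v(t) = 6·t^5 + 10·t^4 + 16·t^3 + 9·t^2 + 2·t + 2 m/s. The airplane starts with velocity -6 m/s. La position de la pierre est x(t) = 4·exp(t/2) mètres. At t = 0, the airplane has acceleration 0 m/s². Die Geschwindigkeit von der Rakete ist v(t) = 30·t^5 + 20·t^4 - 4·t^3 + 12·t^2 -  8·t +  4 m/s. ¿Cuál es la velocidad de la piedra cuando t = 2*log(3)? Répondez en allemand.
Ausgehend von der Position x(t) = 4·exp(t/2), nehmen wir 1 Ableitung. Die Ableitung von der Position ergibt die Geschwindigkeit: v(t) = 2·exp(t/2). Wir haben die Geschwindigkeit v(t) = 2·exp(t/2). Durch Einsetzen von t = 2*log(3): v(2*log(3)) = 6.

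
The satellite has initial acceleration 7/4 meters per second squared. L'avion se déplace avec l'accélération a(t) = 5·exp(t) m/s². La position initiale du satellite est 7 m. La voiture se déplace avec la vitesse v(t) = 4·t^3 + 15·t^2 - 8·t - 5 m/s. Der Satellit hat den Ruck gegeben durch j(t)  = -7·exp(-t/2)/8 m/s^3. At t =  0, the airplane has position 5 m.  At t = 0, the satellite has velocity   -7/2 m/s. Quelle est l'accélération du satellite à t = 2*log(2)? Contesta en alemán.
Um dies zu lösen, müssen wir 1 Stammfunktion unserer Gleichung für den Ruck j(t) = -7·exp(-t/2)/8 finden. Die Stammfunktion von dem Ruck ist die Beschleunigung. Mit a(0) = 7/4 erhalten wir a(t) = 7·exp(-t/2)/4. Wir haben die Beschleunigung a(t) = 7·exp(-t/2)/4. Durch Einsetzen von t = 2*log(2): a(2*log(2)) = 7/8.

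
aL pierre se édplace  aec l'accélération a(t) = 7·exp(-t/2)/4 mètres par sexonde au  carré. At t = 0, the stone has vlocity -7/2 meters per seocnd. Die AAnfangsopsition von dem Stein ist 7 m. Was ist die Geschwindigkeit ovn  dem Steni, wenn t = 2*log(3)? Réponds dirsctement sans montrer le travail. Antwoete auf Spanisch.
La respuesta es -7/6.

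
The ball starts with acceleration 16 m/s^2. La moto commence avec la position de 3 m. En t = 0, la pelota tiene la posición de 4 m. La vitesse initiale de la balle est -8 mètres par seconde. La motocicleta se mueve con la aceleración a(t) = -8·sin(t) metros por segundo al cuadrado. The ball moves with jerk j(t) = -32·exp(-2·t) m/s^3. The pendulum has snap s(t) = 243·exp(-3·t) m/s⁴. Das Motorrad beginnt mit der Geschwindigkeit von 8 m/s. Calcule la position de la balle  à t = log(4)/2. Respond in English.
To solve this, we need to take 3 integrals of our jerk equation j(t) = -32·exp(-2·t). Finding the antiderivative of j(t) and using a(0) = 16: a(t) = 16·exp(-2·t). Finding the integral of a(t) and using v(0) = -8: v(t) = -8·exp(-2·t). Finding the antiderivative of v(t) and using x(0) = 4: x(t) = 4·exp(-2·t). From the given position equation x(t) = 4·exp(-2·t), we substitute t = log(4)/2 to get x = 1.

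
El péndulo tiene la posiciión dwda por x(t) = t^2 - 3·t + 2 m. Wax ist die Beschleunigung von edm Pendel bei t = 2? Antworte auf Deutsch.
Ausgehend von der Position x(t) = t^2 - 3·t + 2, nehmen wir 2 Ableitungen. Die Ableitung von der Position ergibt die Geschwindigkeit: v(t) = 2·t - 3. Die Ableitung von der Geschwindigkeit ergibt die Beschleunigung: a(t) = 2. Wir haben die Beschleunigung a(t) = 2. Durch Einsetzen von t = 2: a(2) = 2.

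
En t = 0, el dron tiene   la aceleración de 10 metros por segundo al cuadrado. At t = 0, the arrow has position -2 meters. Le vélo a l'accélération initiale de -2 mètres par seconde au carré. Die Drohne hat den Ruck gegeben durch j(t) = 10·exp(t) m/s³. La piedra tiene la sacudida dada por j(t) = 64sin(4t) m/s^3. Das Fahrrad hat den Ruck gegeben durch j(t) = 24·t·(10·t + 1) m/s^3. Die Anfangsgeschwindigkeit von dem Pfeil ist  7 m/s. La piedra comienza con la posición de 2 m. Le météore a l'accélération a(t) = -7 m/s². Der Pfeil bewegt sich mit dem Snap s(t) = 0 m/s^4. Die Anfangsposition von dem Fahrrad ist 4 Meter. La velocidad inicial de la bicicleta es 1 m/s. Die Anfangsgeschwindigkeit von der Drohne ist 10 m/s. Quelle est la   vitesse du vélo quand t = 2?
En partant du jerk j(t) = 24·t·(10·t + 1), nous prenons 2 primitives. L'intégrale du jerk est l'accélération. En utilisant a(0) = -2, nous obtenons a(t) = 80·t^3 + 12·t^2 - 2. En intégrant l'accélération et en utilisant la condition initiale v(0) = 1, nous obtenons v(t) = 20·t^4 + 4·t^3 - 2·t + 1. Nous avons la vitesse v(t) = 20·t^4 + 4·t^3 - 2·t + 1. En substituant t = 2: v(2) = 349.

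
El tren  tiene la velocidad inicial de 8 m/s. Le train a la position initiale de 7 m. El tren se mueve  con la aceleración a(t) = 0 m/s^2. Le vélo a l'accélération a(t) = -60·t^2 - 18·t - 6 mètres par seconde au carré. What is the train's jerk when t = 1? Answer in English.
Starting from acceleration a(t) = 0, we take 1 derivative. Differentiating acceleration, we get jerk: j(t) = 0. Using j(t) = 0 and substituting t = 1, we find j = 0.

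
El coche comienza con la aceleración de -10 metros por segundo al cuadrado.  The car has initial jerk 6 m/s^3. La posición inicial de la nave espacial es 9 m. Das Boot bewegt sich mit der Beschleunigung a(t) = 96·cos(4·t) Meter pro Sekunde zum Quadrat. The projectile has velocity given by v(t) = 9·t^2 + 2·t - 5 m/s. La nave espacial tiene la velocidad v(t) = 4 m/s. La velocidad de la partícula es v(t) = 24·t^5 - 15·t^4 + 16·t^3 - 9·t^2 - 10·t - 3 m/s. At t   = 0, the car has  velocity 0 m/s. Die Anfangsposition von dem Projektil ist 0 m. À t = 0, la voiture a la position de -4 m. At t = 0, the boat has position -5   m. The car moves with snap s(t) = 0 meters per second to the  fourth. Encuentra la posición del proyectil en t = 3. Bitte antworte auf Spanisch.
Para resolver esto, necesitamos tomar 1 integral de nuestra ecuación de la velocidad v(t) = 9·t^2 + 2·t - 5. Integrando la velocidad y usando la condición inicial x(0) = 0, obtenemos x(t) = 3·t^3 + t^2 - 5·t. Tenemos la posición x(t) = 3·t^3 + t^2 - 5·t. Sustituyendo t = 3: x(3) = 75.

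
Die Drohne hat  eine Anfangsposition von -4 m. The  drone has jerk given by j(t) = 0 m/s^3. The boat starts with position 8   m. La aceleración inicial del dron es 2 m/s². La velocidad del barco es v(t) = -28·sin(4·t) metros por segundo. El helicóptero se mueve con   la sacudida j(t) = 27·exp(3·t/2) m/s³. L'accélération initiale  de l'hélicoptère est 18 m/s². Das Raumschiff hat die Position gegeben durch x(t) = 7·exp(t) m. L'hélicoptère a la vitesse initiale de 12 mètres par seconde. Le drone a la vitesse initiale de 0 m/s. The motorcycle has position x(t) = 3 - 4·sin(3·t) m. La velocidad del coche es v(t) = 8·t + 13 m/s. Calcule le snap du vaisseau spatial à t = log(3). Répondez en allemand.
Ausgehend von der Position x(t) = 7·exp(t), nehmen wir 4 Ableitungen. Durch Ableiten von der Position erhalten wir die Geschwindigkeit: v(t) = 7·exp(t). Mit d/dt von v(t) finden wir a(t) = 7·exp(t). Mit d/dt von a(t) finden wir j(t) = 7·exp(t). Die Ableitung von dem Ruck ergibt den Snap: s(t) = 7·exp(t). Aus der Gleichung für den Snap s(t) = 7·exp(t), setzen wir t = log(3) ein und erhalten s = 21.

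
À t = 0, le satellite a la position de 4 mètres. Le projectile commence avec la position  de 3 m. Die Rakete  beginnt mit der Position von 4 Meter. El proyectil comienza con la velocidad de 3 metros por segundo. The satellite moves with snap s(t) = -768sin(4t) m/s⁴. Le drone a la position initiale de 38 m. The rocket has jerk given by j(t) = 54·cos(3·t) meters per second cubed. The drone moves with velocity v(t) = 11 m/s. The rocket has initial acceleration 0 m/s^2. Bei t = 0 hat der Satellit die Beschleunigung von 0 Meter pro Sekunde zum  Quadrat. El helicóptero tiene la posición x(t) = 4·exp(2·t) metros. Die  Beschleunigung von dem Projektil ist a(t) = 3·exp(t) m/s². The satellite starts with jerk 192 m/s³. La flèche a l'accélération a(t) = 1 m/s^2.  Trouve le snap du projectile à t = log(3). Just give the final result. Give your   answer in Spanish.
En t = log(3), s = 9.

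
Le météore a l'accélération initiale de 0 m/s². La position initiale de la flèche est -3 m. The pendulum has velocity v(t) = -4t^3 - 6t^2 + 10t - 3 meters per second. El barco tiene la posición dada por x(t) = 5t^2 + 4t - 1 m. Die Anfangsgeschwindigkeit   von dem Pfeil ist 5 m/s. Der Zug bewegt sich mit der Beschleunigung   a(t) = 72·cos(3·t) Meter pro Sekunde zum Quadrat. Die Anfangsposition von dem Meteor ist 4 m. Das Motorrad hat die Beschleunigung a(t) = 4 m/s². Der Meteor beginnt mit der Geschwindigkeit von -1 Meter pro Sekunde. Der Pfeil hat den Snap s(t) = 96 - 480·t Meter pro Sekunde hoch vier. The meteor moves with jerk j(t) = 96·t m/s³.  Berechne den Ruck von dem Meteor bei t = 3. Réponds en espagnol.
Usando j(t) = 96·t y sustituyendo t = 3, encontramos j = 288.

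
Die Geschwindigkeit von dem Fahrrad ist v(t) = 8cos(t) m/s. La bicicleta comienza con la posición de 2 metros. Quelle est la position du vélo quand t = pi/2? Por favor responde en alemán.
Ausgehend von der Geschwindigkeit v(t) = 8·cos(t), nehmen wir 1 Stammfunktion. Die Stammfunktion von der Geschwindigkeit ist die Position. Mit x(0) = 2 erhalten wir x(t) = 8·sin(t) + 2. Aus der Gleichung für die Position x(t) = 8·sin(t) + 2, setzen wir t = pi/2 ein und erhalten x = 10.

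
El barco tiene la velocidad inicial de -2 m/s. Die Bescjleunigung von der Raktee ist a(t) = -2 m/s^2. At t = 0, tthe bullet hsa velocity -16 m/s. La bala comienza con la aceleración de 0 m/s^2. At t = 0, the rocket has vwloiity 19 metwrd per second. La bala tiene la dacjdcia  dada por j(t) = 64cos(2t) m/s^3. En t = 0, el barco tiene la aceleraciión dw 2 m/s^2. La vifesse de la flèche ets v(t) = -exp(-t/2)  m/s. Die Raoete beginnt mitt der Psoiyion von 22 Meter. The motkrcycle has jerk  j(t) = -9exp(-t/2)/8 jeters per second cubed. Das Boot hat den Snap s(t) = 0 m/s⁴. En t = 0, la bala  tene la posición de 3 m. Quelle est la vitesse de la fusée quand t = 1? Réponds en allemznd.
Wir müssen unsere Gleichung für die Beschleunigung a(t) = -2 1-mal integrieren. Das Integral von der Beschleunigung, mit v(0) = 19, ergibt die Geschwindigkeit: v(t) = 19 - 2·t. Wir haben die Geschwindigkeit v(t) = 19 - 2·t. Durch Einsetzen von t = 1: v(1) = 17.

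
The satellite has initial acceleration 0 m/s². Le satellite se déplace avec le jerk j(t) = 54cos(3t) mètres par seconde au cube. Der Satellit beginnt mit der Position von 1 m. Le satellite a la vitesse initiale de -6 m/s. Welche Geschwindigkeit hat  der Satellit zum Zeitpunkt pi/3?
Wir müssen die Stammfunktion unserer Gleichung für den Ruck j(t) = 54·cos(3·t) 2-mal finden. Durch Integration von dem Ruck und Verwendung der Anfangsbedingung a(0) = 0, erhalten wir a(t) = 18·sin(3·t). Die Stammfunktion von der Beschleunigung, mit v(0) = -6, ergibt die Geschwindigkeit: v(t) = -6·cos(3·t). Mit v(t) = -6·cos(3·t) und Einsetzen von t = pi/3, finden wir v = 6.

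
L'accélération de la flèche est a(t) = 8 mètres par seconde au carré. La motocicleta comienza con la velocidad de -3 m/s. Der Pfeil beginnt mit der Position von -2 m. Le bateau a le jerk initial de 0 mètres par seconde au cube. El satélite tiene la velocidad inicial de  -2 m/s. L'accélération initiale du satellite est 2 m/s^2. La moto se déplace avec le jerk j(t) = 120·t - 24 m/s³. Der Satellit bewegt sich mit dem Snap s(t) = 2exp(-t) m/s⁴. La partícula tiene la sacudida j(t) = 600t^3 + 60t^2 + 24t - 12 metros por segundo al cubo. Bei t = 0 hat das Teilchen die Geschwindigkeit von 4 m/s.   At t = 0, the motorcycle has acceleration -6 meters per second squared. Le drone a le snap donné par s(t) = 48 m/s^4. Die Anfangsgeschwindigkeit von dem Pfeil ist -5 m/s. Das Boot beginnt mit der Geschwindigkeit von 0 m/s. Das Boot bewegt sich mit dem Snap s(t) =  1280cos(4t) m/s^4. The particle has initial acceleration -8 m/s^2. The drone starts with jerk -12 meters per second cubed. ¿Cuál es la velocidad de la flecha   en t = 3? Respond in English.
We need to integrate our acceleration equation a(t) = 8 1 time. Integrating acceleration and using the initial condition v(0) = -5, we get v(t) = 8·t - 5. We have velocity v(t) = 8·t - 5. Substituting t = 3: v(3) = 19.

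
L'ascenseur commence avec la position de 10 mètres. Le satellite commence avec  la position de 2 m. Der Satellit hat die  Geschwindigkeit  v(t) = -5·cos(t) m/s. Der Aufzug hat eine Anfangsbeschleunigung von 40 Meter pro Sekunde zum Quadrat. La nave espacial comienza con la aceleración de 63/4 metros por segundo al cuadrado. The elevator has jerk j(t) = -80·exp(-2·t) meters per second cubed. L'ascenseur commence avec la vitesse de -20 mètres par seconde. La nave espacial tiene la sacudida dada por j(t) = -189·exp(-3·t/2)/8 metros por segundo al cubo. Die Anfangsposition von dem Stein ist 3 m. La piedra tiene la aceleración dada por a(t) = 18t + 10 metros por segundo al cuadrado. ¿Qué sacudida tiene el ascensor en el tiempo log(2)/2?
Tenemos la sacudida j(t) = -80·exp(-2·t). Sustituyendo t = log(2)/2: j(log(2)/2) = -40.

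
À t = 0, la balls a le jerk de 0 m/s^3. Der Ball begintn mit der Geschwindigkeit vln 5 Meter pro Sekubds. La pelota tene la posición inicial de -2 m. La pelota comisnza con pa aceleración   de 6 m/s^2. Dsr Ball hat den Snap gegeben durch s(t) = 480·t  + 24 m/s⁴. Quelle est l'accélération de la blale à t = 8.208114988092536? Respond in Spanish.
Partiendo del snap s(t) = 480·t + 24, tomamos 2 integrales. Integrando el snap y usando la condición inicial j(0) = 0, obtenemos j(t) = 24·t·(10·t + 1). La integral de la sacudida es la aceleración. Usando a(0) = 6, obtenemos a(t) = 80·t^3 + 12·t^2 + 6. Usando a(t) = 80·t^3 + 12·t^2 + 6 y sustituyendo t = 8.208114988092536, encontramos a = 45055.0038932533.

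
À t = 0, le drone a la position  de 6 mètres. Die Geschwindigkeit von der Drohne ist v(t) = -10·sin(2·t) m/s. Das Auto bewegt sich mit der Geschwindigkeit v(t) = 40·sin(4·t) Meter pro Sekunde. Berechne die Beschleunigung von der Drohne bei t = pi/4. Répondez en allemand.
Um dies zu lösen, müssen wir 1 Ableitung unserer Gleichung für die Geschwindigkeit v(t) = -10·sin(2·t) nehmen. Die Ableitung von der Geschwindigkeit ergibt die Beschleunigung: a(t) = -20·cos(2·t). Wir haben die Beschleunigung a(t) = -20·cos(2·t). Durch Einsetzen von t = pi/4: a(pi/4) = 0.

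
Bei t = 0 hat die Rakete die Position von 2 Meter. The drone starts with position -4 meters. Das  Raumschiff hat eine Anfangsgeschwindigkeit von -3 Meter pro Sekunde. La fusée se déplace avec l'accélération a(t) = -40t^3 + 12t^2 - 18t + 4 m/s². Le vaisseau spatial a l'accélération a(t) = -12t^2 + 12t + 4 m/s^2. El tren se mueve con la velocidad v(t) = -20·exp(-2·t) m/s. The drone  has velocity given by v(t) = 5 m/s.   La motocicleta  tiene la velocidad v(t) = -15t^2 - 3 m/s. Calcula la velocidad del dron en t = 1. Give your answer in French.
Nous avons la vitesse v(t) = 5. En substituant t = 1: v(1) = 5.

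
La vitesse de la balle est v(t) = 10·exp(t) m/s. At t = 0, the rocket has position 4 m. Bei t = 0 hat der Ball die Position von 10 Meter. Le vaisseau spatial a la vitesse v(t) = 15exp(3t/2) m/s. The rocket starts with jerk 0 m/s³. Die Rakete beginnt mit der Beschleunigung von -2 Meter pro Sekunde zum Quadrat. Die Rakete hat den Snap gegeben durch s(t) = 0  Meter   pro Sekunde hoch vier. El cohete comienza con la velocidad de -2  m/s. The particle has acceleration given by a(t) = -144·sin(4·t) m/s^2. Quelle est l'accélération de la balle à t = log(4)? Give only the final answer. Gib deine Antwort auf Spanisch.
a(log(4)) = 40.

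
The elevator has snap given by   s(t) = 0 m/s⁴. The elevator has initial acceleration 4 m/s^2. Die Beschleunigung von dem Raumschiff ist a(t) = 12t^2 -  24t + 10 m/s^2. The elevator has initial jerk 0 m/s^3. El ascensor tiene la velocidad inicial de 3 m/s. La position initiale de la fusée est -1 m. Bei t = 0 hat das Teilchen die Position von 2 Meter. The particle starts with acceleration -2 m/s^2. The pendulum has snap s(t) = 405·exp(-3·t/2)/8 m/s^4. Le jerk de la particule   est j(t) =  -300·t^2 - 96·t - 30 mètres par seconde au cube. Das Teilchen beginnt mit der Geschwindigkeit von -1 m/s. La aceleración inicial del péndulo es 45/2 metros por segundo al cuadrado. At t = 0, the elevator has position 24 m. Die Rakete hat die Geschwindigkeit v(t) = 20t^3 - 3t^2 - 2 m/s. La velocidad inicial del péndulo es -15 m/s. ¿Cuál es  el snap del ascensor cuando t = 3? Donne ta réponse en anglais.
From the given snap equation s(t) = 0, we substitute t = 3 to get s = 0.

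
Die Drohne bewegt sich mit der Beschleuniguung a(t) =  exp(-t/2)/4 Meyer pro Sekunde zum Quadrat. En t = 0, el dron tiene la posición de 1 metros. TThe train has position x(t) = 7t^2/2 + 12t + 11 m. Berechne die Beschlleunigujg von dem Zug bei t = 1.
Um dies zu lösen, müssen wir 2 Ableitungen unserer Gleichung für die Position x(t) = 7·t^2/2 + 12·t + 11 nehmen. Die Ableitung von der Position ergibt die Geschwindigkeit: v(t) = 7·t + 12. Durch Ableiten von der Geschwindigkeit erhalten wir die Beschleunigung: a(t) = 7. Mit a(t) = 7 und Einsetzen von t = 1, finden wir a = 7.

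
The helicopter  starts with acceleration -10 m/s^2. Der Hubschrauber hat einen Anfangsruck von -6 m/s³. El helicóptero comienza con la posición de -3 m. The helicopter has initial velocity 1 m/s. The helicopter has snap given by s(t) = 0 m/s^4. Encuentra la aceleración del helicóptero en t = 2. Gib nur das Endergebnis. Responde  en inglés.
The acceleration at t = 2 is a = -22.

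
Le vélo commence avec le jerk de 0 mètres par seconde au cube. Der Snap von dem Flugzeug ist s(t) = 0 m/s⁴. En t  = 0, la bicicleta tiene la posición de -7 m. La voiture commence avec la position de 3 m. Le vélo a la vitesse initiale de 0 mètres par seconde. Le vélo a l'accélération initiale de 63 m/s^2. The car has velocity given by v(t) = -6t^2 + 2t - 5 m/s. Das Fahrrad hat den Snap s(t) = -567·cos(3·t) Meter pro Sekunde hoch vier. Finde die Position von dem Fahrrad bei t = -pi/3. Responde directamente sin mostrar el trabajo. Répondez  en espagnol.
La posición en t = -pi/3 es x = 7.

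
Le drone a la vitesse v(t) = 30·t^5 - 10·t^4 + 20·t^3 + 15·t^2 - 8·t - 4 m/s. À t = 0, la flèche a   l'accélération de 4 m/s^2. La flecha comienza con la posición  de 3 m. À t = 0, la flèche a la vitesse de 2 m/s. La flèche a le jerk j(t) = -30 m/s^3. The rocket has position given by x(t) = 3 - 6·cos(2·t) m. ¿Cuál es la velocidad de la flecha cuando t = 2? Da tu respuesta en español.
Partiendo de la sacudida j(t) = -30, tomamos 2 antiderivadas. La integral de la sacudida, con a(0) = 4, da la aceleración: a(t) = 4 - 30·t. La integral de la aceleración es la velocidad. Usando v(0) = 2, obtenemos v(t) = -15·t^2 + 4·t + 2. Usando v(t) = -15·t^2 + 4·t + 2 y sustituyendo t = 2, encontramos v = -50.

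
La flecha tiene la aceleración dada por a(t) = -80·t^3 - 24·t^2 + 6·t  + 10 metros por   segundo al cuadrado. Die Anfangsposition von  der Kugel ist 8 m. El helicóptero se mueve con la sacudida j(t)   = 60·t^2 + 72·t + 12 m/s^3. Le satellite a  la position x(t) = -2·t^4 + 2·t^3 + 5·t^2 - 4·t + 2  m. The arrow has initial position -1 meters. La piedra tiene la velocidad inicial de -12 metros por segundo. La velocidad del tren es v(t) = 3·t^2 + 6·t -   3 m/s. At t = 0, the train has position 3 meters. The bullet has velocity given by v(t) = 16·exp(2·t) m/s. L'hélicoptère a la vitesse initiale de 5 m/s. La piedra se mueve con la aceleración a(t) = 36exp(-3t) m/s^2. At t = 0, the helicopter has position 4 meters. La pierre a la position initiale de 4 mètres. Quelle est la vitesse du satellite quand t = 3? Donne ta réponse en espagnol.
Para resolver esto, necesitamos tomar 1 derivada de nuestra ecuación de la posición x(t) = -2·t^4 + 2·t^3 + 5·t^2 - 4·t + 2. Derivando la posición, obtenemos la velocidad: v(t) = -8·t^3 + 6·t^2 + 10·t - 4. De la ecuación de la velocidad v(t) = -8·t^3 + 6·t^2 + 10·t - 4, sustituimos t = 3 para obtener v = -136.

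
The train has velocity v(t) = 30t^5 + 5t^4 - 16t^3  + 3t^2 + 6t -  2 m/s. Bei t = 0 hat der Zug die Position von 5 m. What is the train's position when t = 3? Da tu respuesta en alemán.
Ausgehend von der Geschwindigkeit v(t) = 30·t^5 + 5·t^4 - 16·t^3 + 3·t^2 + 6·t - 2, nehmen wir 1 Integral. Mit ∫v(t)dt und Anwendung von x(0) = 5, finden wir x(t) = 5·t^6 + t^5 - 4·t^4 + t^3 + 3·t^2 - 2·t + 5. Aus der Gleichung für die Position x(t) = 5·t^6 + t^5 - 4·t^4 + t^3 + 3·t^2 - 2·t + 5, setzen wir t = 3 ein und erhalten x = 3617.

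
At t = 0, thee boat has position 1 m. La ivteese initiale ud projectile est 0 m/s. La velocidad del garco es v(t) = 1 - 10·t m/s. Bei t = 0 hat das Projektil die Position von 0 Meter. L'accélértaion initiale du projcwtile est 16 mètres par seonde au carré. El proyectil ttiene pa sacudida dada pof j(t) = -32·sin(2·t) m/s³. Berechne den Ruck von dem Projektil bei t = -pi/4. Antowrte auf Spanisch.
Usando j(t) = -32·sin(2·t) y sustituyendo t = -pi/4, encontramos j = 32.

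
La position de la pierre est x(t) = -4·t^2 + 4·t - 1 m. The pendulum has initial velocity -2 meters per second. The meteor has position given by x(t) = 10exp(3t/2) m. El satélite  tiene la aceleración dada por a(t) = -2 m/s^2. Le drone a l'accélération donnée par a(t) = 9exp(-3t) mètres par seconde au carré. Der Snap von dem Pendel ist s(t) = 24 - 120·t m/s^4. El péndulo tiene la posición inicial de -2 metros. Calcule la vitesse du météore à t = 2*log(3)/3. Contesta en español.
Para resolver esto, necesitamos tomar 1 derivada de nuestra ecuación de la posición x(t) = 10·exp(3·t/2). La derivada de la posición da la velocidad: v(t) = 15·exp(3·t/2). De la ecuación de la velocidad v(t) = 15·exp(3·t/2), sustituimos t = 2*log(3)/3 para obtener v = 45.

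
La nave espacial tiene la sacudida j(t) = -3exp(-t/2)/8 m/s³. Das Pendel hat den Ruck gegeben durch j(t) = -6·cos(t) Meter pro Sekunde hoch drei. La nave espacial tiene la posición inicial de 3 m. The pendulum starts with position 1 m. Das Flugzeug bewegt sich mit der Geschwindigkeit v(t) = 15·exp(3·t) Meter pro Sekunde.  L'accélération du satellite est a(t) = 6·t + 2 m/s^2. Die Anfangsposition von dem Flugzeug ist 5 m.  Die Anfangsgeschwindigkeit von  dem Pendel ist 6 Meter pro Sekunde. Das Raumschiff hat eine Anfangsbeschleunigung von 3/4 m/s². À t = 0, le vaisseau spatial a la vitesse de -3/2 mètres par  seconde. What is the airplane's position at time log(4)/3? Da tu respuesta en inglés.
To find the answer, we compute 1 integral of v(t) = 15·exp(3·t). Finding the integral of v(t) and using x(0) = 5: x(t) = 5·exp(3·t). We have position x(t) = 5·exp(3·t). Substituting t = log(4)/3: x(log(4)/3) = 20.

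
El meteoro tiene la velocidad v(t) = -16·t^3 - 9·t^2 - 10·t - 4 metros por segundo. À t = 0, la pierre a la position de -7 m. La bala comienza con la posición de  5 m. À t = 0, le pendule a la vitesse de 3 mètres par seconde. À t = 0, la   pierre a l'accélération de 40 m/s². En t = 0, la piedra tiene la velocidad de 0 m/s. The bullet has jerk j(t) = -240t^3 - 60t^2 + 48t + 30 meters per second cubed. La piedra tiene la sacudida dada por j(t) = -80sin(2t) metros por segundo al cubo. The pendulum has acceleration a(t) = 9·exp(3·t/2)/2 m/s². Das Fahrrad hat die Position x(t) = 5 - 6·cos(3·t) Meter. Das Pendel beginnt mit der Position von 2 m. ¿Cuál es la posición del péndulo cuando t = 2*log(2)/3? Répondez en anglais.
To find the answer, we compute 2 antiderivatives of a(t) = 9·exp(3·t/2)/2. The antiderivative of acceleration is velocity. Using v(0) = 3, we get v(t) = 3·exp(3·t/2). Integrating velocity and using the initial condition x(0) = 2, we get x(t) = 2·exp(3·t/2). We have position x(t) = 2·exp(3·t/2). Substituting t = 2*log(2)/3: x(2*log(2)/3) = 4.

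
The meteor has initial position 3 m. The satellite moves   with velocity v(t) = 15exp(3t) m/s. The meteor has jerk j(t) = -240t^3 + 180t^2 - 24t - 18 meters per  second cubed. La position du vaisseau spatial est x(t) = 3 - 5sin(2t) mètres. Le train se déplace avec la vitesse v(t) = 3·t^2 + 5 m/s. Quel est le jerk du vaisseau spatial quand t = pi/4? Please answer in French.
Nous devons dériver notre équation de la position x(t) = 3 - 5·sin(2·t) 3 fois. En prenant d/dt de x(t), nous trouvons v(t) = -10·cos(2·t). En prenant d/dt de v(t), nous trouvons a(t) = 20·sin(2·t). En dérivant l'accélération, nous obtenons le jerk: j(t) = 40·cos(2·t). En utilisant j(t) = 40·cos(2·t) et en substituant t = pi/4, nous trouvons j = 0.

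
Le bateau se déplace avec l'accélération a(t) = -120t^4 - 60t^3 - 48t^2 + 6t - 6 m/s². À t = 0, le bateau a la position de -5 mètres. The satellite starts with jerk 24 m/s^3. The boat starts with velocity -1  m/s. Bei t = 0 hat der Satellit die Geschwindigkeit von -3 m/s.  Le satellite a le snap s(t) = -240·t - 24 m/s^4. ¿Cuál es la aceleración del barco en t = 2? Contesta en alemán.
Wir haben die Beschleunigung a(t) = -120·t^4 - 60·t^3 - 48·t^2 + 6·t - 6. Durch Einsetzen von t = 2: a(2) = -2586.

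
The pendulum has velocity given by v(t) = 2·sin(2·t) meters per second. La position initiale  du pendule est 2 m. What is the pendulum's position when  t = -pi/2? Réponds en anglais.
We must find the antiderivative of our velocity equation v(t) = 2·sin(2·t) 1 time. The integral of velocity, with x(0) = 2, gives position: x(t) = 3 - cos(2·t). We have position x(t) = 3 - cos(2·t). Substituting t = -pi/2: x(-pi/2) = 4.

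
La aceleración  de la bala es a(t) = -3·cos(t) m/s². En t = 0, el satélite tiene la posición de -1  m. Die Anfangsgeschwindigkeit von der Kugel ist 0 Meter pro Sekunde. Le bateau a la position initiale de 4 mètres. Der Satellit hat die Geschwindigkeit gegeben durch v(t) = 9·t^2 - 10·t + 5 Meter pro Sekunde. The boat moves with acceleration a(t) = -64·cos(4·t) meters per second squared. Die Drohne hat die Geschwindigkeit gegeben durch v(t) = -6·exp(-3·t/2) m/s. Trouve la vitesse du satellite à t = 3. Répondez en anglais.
We have velocity v(t) = 9·t^2 - 10·t + 5. Substituting t = 3: v(3) = 56.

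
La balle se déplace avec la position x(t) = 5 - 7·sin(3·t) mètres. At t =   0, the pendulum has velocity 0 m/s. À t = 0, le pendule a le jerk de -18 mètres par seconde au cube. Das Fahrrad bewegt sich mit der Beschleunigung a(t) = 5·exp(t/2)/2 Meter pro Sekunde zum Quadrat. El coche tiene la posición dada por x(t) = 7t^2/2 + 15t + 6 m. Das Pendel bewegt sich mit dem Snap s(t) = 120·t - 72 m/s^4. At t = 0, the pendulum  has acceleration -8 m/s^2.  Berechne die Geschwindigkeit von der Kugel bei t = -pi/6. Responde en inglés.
To solve this, we need to take 1 derivative of our position equation x(t) = 5 - 7·sin(3·t). The derivative of position gives velocity: v(t) = -21·cos(3·t). We have velocity v(t) = -21·cos(3·t). Substituting t = -pi/6: v(-pi/6) = 0.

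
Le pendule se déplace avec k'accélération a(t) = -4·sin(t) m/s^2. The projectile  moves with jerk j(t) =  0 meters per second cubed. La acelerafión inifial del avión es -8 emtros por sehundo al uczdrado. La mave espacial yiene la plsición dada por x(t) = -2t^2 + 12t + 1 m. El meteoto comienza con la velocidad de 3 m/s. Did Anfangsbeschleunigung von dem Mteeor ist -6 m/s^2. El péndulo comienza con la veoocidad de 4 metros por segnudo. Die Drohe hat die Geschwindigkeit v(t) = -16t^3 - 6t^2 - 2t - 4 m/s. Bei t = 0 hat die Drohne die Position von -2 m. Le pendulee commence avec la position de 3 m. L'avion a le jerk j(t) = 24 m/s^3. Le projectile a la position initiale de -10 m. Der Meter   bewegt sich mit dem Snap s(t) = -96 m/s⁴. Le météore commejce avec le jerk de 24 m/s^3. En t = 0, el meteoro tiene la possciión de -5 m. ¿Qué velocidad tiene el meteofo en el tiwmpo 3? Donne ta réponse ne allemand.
Um dies zu lösen, müssen wir 3 Integrale unserer Gleichung für den Snap s(t) = -96 finden. Die Stammfunktion von dem Snap ist der Ruck. Mit j(0) = 24 erhalten wir j(t) = 24 - 96·t. Mit ∫j(t)dt und Anwendung von a(0) = -6, finden wir a(t) = -48·t^2 + 24·t - 6. Die Stammfunktion von der Beschleunigung ist die Geschwindigkeit. Mit v(0) = 3 erhalten wir v(t) = -16·t^3 + 12·t^2 - 6·t + 3. Wir haben die Geschwindigkeit v(t) = -16·t^3 + 12·t^2 - 6·t + 3. Durch Einsetzen von t = 3: v(3) = -339.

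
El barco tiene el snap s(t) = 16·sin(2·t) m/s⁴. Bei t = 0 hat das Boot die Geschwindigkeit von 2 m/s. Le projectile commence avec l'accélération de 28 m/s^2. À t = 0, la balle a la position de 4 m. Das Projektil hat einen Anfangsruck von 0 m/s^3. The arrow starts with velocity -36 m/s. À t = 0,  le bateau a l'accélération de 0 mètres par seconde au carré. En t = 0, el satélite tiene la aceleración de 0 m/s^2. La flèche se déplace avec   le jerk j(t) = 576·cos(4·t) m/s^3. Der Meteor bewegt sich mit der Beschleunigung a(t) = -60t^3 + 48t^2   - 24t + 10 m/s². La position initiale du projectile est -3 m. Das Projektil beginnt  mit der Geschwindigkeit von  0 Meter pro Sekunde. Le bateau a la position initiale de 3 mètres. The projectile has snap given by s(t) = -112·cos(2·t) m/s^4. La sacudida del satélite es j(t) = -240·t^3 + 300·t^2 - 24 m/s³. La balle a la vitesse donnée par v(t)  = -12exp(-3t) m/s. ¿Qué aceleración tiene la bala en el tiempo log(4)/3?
Debemos derivar nuestra ecuación de la velocidad v(t) = -12·exp(-3·t) 1 vez. Derivando la velocidad, obtenemos la aceleración: a(t) = 36·exp(-3·t). De la ecuación de la aceleración a(t) = 36·exp(-3·t), sustituimos t = log(4)/3 para obtener a = 9.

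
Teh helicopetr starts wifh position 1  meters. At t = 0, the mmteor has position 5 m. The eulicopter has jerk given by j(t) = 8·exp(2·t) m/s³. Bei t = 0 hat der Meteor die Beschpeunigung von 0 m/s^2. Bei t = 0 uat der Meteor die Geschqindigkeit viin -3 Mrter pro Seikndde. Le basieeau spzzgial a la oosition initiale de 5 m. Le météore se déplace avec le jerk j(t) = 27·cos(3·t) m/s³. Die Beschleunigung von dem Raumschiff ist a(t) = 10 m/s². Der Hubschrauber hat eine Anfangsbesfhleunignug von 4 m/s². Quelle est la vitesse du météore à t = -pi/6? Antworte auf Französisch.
Nous devons intégrer notre équation du jerk j(t) = 27·cos(3·t) 2 fois. En intégrant le jerk et en utilisant la condition initiale a(0) = 0, nous obtenons a(t) = 9·sin(3·t). En intégrant l'accélération et en utilisant la condition initiale v(0) = -3, nous obtenons v(t) = -3·cos(3·t). En utilisant v(t) = -3·cos(3·t) et en substituant t = -pi/6, nous trouvons v = 0.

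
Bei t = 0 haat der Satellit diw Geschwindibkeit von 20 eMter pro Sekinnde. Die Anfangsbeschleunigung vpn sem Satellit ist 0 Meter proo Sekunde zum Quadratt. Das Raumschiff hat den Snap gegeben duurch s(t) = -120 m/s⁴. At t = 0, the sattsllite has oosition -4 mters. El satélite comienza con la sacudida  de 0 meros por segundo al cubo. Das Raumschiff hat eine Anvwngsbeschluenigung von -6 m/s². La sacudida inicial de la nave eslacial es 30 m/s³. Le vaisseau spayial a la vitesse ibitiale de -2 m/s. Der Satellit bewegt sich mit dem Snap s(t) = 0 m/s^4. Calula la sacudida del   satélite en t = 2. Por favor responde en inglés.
We need to integrate our snap equation s(t) = 0 1 time. Integrating snap and using the initial condition j(0) = 0, we get j(t) = 0. Using j(t) = 0 and substituting t = 2, we find j = 0.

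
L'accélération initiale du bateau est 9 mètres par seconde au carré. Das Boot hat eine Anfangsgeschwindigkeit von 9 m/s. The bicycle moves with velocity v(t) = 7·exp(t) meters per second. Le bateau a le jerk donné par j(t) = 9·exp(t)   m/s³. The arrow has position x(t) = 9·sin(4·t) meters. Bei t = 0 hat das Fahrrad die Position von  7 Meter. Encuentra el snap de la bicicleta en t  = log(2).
Para resolver esto, necesitamos tomar 3 derivadas de nuestra ecuación de la velocidad v(t) = 7·exp(t). Tomando d/dt de v(t), encontramos a(t) = 7·exp(t). La derivada de la aceleración da la sacudida: j(t) = 7·exp(t). La derivada de la sacudida da el snap: s(t) = 7·exp(t). Usando s(t) = 7·exp(t) y sustituyendo t = log(2), encontramos s = 14.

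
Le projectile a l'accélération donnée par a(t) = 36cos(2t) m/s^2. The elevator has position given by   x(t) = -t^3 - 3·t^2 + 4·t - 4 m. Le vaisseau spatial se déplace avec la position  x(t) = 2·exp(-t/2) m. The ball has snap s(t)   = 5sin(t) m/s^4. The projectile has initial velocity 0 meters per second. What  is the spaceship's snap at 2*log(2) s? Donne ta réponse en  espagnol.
Para resolver esto, necesitamos tomar 4 derivadas de nuestra ecuación de la posición x(t) = 2·exp(-t/2). Derivando la posición, obtenemos la velocidad: v(t) = -exp(-t/2). La derivada de la velocidad da la aceleración: a(t) = exp(-t/2)/2. La derivada de la aceleración da la sacudida: j(t) = -exp(-t/2)/4. Derivando la sacudida, obtenemos el snap: s(t) = exp(-t/2)/8. Tenemos el snap s(t) = exp(-t/2)/8. Sustituyendo t = 2*log(2): s(2*log(2)) = 1/16.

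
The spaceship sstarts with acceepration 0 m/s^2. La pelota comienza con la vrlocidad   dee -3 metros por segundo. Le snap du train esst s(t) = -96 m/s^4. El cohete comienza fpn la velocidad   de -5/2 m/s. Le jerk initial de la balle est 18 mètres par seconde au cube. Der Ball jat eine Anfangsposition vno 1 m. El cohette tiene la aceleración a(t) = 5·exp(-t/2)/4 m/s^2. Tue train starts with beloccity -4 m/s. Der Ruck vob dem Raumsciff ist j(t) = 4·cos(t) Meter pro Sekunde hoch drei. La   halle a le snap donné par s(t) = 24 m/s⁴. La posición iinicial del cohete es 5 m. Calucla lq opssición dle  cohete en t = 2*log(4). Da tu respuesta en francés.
Pour résoudre ceci, nous devons prendre 2 primitives de notre équation de l'accélération a(t) = 5·exp(-t/2)/4. En intégrant l'accélération et en utilisant la condition initiale v(0) = -5/2, nous obtenons v(t) = -5·exp(-t/2)/2. En intégrant la vitesse et en utilisant la condition initiale x(0) = 5, nous obtenons x(t) = 5·exp(-t/2). De l'équation de la position x(t) = 5·exp(-t/2), nous substituons t = 2*log(4) pour obtenir x = 5/4.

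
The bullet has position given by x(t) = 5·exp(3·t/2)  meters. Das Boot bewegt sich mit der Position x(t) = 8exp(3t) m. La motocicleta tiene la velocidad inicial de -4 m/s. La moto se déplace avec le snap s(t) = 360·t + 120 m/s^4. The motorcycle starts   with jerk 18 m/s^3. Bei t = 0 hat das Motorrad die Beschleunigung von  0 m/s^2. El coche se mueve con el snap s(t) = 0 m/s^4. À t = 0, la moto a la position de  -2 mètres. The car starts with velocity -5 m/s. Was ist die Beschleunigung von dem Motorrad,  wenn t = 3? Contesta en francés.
En partant du snap s(t) = 360·t + 120, nous prenons 2 primitives. En intégrant le snap et en utilisant la condition initiale j(0) = 18, nous obtenons j(t) = 180·t^2 + 120·t + 18. L'intégrale du jerk, avec a(0) = 0, donne l'accélération: a(t) = 6·t·(10·t^2 + 10·t + 3). En utilisant a(t) = 6·t·(10·t^2 + 10·t + 3) et en substituant t = 3, nous trouvons a = 2214.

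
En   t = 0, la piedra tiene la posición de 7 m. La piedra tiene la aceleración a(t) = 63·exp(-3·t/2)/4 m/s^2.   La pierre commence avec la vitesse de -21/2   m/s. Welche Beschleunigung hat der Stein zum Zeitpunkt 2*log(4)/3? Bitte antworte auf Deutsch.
Mit a(t) = 63·exp(-3·t/2)/4 und Einsetzen von t = 2*log(4)/3, finden wir a = 63/16.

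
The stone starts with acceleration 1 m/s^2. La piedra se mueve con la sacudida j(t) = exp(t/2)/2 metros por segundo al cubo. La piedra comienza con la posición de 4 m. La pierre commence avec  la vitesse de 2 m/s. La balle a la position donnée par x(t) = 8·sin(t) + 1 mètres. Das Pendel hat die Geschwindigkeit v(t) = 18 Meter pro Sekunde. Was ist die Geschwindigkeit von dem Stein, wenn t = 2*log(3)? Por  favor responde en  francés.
Nous devons intégrer notre équation du jerk j(t) = exp(t/2)/2 2 fois. L'intégrale du jerk est l'accélération. En utilisant a(0) = 1, nous obtenons a(t) = exp(t/2). En prenant ∫a(t)dt et en appliquant v(0) = 2, nous trouvons v(t) = 2·exp(t/2). En utilisant v(t) = 2·exp(t/2) et en substituant t = 2*log(3), nous trouvons v = 6.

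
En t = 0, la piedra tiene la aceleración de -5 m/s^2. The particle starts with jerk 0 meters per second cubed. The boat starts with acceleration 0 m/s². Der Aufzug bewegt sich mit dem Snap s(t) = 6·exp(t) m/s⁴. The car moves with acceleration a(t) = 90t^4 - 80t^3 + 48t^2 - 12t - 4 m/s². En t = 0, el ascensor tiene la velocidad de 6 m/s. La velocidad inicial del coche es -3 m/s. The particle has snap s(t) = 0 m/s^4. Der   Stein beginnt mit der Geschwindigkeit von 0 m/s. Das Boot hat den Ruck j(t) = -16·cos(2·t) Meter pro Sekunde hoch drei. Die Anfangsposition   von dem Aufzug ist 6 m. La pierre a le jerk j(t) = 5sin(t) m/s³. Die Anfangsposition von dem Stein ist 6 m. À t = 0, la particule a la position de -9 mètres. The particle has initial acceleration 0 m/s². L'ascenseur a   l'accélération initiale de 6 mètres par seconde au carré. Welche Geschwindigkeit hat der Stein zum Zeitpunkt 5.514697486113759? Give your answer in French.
Nous devons trouver la primitive de notre équation du jerk j(t) = 5·sin(t) 2 fois. La primitive du jerk, avec a(0) = -5, donne l'accélération: a(t) = -5·cos(t). En prenant ∫a(t)dt et en appliquant v(0) = 0, nous trouvons v(t) = -5·sin(t). En utilisant v(t) = -5·sin(t) et en substituant t = 5.514697486113759, nous trouvons v = 3.47524416864499.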